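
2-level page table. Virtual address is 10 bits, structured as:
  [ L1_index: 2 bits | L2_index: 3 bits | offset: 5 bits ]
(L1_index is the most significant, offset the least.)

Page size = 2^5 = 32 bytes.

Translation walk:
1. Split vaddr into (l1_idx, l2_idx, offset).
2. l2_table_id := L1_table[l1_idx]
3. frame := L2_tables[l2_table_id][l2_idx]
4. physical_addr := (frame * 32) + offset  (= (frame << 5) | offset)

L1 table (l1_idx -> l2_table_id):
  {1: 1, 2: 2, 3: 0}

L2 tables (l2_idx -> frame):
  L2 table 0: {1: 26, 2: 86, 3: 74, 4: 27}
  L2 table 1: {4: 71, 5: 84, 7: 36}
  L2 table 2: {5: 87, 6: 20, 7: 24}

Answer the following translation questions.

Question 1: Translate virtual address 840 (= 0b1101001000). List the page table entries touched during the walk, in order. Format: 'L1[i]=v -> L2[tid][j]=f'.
vaddr = 840 = 0b1101001000
Split: l1_idx=3, l2_idx=2, offset=8

Answer: L1[3]=0 -> L2[0][2]=86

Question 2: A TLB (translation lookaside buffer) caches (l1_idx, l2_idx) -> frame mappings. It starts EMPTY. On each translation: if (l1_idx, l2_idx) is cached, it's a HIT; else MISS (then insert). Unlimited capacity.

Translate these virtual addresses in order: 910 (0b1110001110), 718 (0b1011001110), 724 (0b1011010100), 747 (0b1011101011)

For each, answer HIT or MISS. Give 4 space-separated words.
vaddr=910: (3,4) not in TLB -> MISS, insert
vaddr=718: (2,6) not in TLB -> MISS, insert
vaddr=724: (2,6) in TLB -> HIT
vaddr=747: (2,7) not in TLB -> MISS, insert

Answer: MISS MISS HIT MISS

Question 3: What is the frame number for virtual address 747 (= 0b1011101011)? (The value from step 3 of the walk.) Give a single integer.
Answer: 24

Derivation:
vaddr = 747: l1_idx=2, l2_idx=7
L1[2] = 2; L2[2][7] = 24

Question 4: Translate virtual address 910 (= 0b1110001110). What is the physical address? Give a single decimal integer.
vaddr = 910 = 0b1110001110
Split: l1_idx=3, l2_idx=4, offset=14
L1[3] = 0
L2[0][4] = 27
paddr = 27 * 32 + 14 = 878

Answer: 878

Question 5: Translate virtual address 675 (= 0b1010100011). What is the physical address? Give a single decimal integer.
Answer: 2787

Derivation:
vaddr = 675 = 0b1010100011
Split: l1_idx=2, l2_idx=5, offset=3
L1[2] = 2
L2[2][5] = 87
paddr = 87 * 32 + 3 = 2787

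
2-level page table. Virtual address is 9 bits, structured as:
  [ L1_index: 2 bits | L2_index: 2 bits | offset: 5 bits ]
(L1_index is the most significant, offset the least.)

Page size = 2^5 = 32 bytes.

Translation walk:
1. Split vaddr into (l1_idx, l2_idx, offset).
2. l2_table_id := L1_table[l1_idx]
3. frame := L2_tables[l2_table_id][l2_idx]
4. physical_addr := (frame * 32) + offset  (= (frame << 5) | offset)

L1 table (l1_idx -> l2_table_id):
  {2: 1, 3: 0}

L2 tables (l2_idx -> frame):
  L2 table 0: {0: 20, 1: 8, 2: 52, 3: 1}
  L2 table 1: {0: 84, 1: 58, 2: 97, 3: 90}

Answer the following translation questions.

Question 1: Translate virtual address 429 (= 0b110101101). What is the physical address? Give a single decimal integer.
Answer: 269

Derivation:
vaddr = 429 = 0b110101101
Split: l1_idx=3, l2_idx=1, offset=13
L1[3] = 0
L2[0][1] = 8
paddr = 8 * 32 + 13 = 269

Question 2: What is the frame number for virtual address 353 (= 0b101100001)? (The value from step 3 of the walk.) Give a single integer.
vaddr = 353: l1_idx=2, l2_idx=3
L1[2] = 1; L2[1][3] = 90

Answer: 90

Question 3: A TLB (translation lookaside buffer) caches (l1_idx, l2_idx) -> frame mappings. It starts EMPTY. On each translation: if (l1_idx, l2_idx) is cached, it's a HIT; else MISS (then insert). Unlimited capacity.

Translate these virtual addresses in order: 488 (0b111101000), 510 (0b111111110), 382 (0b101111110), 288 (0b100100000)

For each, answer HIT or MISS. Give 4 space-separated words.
vaddr=488: (3,3) not in TLB -> MISS, insert
vaddr=510: (3,3) in TLB -> HIT
vaddr=382: (2,3) not in TLB -> MISS, insert
vaddr=288: (2,1) not in TLB -> MISS, insert

Answer: MISS HIT MISS MISS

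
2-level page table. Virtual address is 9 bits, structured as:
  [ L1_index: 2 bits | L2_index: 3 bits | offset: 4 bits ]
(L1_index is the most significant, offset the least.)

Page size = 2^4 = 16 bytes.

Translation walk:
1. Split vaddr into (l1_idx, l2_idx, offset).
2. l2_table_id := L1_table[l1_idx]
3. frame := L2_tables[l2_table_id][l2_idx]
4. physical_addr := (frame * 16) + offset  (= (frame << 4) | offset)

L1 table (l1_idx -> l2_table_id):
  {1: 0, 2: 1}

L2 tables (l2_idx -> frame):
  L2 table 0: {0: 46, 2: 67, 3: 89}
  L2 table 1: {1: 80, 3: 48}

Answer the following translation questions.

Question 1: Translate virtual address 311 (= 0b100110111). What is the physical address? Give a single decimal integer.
vaddr = 311 = 0b100110111
Split: l1_idx=2, l2_idx=3, offset=7
L1[2] = 1
L2[1][3] = 48
paddr = 48 * 16 + 7 = 775

Answer: 775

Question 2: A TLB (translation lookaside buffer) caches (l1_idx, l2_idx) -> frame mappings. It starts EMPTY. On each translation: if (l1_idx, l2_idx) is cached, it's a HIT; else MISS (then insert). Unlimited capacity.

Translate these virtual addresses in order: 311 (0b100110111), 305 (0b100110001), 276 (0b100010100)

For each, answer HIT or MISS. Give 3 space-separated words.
vaddr=311: (2,3) not in TLB -> MISS, insert
vaddr=305: (2,3) in TLB -> HIT
vaddr=276: (2,1) not in TLB -> MISS, insert

Answer: MISS HIT MISS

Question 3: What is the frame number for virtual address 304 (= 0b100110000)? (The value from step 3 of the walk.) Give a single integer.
Answer: 48

Derivation:
vaddr = 304: l1_idx=2, l2_idx=3
L1[2] = 1; L2[1][3] = 48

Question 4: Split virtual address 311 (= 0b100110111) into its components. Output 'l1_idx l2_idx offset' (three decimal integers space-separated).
Answer: 2 3 7

Derivation:
vaddr = 311 = 0b100110111
  top 2 bits -> l1_idx = 2
  next 3 bits -> l2_idx = 3
  bottom 4 bits -> offset = 7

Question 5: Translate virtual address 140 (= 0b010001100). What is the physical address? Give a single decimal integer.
Answer: 748

Derivation:
vaddr = 140 = 0b010001100
Split: l1_idx=1, l2_idx=0, offset=12
L1[1] = 0
L2[0][0] = 46
paddr = 46 * 16 + 12 = 748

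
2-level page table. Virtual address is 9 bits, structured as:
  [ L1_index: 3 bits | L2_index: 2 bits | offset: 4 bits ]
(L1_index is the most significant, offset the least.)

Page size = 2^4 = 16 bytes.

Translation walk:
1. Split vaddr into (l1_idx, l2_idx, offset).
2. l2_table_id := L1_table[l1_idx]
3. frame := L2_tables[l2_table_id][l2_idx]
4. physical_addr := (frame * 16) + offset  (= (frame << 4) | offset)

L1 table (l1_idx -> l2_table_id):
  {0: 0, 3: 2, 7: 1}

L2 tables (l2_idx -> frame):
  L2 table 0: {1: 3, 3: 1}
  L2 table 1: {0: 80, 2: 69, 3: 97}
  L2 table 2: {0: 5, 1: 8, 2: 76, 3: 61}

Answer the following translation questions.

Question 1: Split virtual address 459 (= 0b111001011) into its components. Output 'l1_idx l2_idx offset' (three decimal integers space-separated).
Answer: 7 0 11

Derivation:
vaddr = 459 = 0b111001011
  top 3 bits -> l1_idx = 7
  next 2 bits -> l2_idx = 0
  bottom 4 bits -> offset = 11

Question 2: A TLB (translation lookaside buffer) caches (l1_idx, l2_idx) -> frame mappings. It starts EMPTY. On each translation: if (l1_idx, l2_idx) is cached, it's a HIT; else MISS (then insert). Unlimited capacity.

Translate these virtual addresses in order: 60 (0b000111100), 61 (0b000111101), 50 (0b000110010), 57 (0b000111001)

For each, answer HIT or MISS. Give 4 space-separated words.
vaddr=60: (0,3) not in TLB -> MISS, insert
vaddr=61: (0,3) in TLB -> HIT
vaddr=50: (0,3) in TLB -> HIT
vaddr=57: (0,3) in TLB -> HIT

Answer: MISS HIT HIT HIT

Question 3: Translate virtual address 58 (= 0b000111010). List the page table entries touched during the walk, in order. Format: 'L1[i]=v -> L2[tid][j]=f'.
vaddr = 58 = 0b000111010
Split: l1_idx=0, l2_idx=3, offset=10

Answer: L1[0]=0 -> L2[0][3]=1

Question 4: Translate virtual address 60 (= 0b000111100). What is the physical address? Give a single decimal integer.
vaddr = 60 = 0b000111100
Split: l1_idx=0, l2_idx=3, offset=12
L1[0] = 0
L2[0][3] = 1
paddr = 1 * 16 + 12 = 28

Answer: 28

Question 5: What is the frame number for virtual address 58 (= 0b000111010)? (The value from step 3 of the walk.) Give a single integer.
Answer: 1

Derivation:
vaddr = 58: l1_idx=0, l2_idx=3
L1[0] = 0; L2[0][3] = 1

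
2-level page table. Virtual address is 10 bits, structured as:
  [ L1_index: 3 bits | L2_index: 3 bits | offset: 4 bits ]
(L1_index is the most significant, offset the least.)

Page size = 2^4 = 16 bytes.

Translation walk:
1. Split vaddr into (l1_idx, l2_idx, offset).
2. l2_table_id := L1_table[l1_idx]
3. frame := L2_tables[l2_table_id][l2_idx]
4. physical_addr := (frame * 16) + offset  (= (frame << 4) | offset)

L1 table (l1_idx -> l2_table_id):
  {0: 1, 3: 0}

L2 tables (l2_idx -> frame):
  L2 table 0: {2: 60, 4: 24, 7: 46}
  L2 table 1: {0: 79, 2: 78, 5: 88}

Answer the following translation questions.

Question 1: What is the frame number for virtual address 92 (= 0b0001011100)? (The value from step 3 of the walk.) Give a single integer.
Answer: 88

Derivation:
vaddr = 92: l1_idx=0, l2_idx=5
L1[0] = 1; L2[1][5] = 88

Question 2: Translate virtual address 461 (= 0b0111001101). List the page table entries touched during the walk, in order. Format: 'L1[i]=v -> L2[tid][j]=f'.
vaddr = 461 = 0b0111001101
Split: l1_idx=3, l2_idx=4, offset=13

Answer: L1[3]=0 -> L2[0][4]=24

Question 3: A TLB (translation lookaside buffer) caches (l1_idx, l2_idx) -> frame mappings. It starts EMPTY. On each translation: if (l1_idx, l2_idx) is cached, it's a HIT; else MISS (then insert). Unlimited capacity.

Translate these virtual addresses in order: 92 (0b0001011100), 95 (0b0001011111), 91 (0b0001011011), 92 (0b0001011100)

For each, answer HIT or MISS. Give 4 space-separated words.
Answer: MISS HIT HIT HIT

Derivation:
vaddr=92: (0,5) not in TLB -> MISS, insert
vaddr=95: (0,5) in TLB -> HIT
vaddr=91: (0,5) in TLB -> HIT
vaddr=92: (0,5) in TLB -> HIT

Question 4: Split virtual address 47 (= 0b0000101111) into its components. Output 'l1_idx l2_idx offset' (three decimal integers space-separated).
Answer: 0 2 15

Derivation:
vaddr = 47 = 0b0000101111
  top 3 bits -> l1_idx = 0
  next 3 bits -> l2_idx = 2
  bottom 4 bits -> offset = 15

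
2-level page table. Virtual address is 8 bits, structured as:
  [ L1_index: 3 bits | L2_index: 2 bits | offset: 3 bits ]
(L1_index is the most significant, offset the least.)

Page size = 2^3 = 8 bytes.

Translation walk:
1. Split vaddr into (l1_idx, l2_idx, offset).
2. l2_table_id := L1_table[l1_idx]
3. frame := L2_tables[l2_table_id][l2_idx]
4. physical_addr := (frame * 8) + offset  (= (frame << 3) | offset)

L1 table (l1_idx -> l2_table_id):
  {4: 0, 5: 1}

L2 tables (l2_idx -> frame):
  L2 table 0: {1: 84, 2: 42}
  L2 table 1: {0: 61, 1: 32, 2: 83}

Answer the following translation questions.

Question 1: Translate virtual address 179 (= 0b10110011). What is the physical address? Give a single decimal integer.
Answer: 667

Derivation:
vaddr = 179 = 0b10110011
Split: l1_idx=5, l2_idx=2, offset=3
L1[5] = 1
L2[1][2] = 83
paddr = 83 * 8 + 3 = 667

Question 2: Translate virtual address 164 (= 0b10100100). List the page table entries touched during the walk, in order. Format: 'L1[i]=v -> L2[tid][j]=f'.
vaddr = 164 = 0b10100100
Split: l1_idx=5, l2_idx=0, offset=4

Answer: L1[5]=1 -> L2[1][0]=61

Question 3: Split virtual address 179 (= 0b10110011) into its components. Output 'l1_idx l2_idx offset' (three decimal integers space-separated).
Answer: 5 2 3

Derivation:
vaddr = 179 = 0b10110011
  top 3 bits -> l1_idx = 5
  next 2 bits -> l2_idx = 2
  bottom 3 bits -> offset = 3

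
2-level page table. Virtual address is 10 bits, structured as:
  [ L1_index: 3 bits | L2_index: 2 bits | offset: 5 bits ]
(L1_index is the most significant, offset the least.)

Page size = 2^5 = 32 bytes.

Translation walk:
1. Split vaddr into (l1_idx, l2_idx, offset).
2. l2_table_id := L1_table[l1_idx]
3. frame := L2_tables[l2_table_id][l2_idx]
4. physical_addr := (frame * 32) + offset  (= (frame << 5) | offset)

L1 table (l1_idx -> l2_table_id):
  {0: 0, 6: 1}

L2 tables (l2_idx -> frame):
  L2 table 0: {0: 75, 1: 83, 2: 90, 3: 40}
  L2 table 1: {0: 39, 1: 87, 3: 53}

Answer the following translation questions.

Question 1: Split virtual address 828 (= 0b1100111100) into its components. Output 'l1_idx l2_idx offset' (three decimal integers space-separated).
vaddr = 828 = 0b1100111100
  top 3 bits -> l1_idx = 6
  next 2 bits -> l2_idx = 1
  bottom 5 bits -> offset = 28

Answer: 6 1 28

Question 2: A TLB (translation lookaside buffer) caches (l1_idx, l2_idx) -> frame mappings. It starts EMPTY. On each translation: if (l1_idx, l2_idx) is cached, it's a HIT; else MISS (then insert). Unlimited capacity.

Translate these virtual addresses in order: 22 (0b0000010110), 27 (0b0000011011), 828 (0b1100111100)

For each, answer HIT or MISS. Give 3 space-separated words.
Answer: MISS HIT MISS

Derivation:
vaddr=22: (0,0) not in TLB -> MISS, insert
vaddr=27: (0,0) in TLB -> HIT
vaddr=828: (6,1) not in TLB -> MISS, insert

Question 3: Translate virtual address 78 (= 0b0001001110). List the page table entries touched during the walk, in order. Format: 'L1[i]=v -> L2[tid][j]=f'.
vaddr = 78 = 0b0001001110
Split: l1_idx=0, l2_idx=2, offset=14

Answer: L1[0]=0 -> L2[0][2]=90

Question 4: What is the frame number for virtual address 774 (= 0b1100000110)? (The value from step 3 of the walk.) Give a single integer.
Answer: 39

Derivation:
vaddr = 774: l1_idx=6, l2_idx=0
L1[6] = 1; L2[1][0] = 39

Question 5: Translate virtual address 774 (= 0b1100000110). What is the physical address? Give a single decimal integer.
Answer: 1254

Derivation:
vaddr = 774 = 0b1100000110
Split: l1_idx=6, l2_idx=0, offset=6
L1[6] = 1
L2[1][0] = 39
paddr = 39 * 32 + 6 = 1254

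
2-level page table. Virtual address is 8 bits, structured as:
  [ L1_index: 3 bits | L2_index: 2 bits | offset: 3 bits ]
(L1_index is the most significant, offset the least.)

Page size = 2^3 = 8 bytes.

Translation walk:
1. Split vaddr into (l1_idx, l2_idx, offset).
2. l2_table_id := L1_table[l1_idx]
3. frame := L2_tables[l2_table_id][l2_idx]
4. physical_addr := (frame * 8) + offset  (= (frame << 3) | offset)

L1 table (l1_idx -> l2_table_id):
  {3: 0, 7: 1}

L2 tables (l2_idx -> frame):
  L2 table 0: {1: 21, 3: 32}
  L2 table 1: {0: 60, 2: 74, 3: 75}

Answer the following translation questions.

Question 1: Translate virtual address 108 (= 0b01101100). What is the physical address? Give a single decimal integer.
vaddr = 108 = 0b01101100
Split: l1_idx=3, l2_idx=1, offset=4
L1[3] = 0
L2[0][1] = 21
paddr = 21 * 8 + 4 = 172

Answer: 172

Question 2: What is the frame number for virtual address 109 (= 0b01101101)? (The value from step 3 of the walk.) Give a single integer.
vaddr = 109: l1_idx=3, l2_idx=1
L1[3] = 0; L2[0][1] = 21

Answer: 21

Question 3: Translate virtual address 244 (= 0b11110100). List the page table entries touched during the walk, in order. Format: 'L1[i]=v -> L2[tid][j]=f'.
Answer: L1[7]=1 -> L2[1][2]=74

Derivation:
vaddr = 244 = 0b11110100
Split: l1_idx=7, l2_idx=2, offset=4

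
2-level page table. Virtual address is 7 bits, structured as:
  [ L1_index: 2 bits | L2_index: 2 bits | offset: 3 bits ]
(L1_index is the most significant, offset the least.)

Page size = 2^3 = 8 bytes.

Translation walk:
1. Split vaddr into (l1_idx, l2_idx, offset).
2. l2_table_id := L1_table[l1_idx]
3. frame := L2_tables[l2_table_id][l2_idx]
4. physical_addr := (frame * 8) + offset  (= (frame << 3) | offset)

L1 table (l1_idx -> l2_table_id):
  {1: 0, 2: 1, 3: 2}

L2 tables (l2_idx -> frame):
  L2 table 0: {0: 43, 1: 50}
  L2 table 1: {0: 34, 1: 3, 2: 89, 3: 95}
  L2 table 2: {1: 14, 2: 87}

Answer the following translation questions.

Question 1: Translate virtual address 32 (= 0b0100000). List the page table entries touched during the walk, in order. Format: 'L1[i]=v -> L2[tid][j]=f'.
Answer: L1[1]=0 -> L2[0][0]=43

Derivation:
vaddr = 32 = 0b0100000
Split: l1_idx=1, l2_idx=0, offset=0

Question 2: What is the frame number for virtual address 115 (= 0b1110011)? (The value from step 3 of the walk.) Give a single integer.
vaddr = 115: l1_idx=3, l2_idx=2
L1[3] = 2; L2[2][2] = 87

Answer: 87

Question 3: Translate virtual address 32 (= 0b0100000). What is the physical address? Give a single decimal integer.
vaddr = 32 = 0b0100000
Split: l1_idx=1, l2_idx=0, offset=0
L1[1] = 0
L2[0][0] = 43
paddr = 43 * 8 + 0 = 344

Answer: 344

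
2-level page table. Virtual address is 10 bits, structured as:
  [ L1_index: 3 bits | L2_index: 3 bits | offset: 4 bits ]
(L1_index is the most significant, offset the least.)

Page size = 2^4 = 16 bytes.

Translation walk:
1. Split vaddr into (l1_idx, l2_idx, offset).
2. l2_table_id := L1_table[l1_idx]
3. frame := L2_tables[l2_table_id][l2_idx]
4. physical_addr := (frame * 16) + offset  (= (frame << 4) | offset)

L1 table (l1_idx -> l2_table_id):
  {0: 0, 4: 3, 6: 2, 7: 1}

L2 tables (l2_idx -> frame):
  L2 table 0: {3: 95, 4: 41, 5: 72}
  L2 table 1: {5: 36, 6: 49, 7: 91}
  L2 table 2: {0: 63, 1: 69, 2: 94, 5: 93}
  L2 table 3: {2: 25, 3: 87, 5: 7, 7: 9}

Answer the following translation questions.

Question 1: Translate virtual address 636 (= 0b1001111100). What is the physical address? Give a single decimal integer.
Answer: 156

Derivation:
vaddr = 636 = 0b1001111100
Split: l1_idx=4, l2_idx=7, offset=12
L1[4] = 3
L2[3][7] = 9
paddr = 9 * 16 + 12 = 156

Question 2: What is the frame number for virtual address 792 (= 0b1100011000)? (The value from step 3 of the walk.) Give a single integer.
Answer: 69

Derivation:
vaddr = 792: l1_idx=6, l2_idx=1
L1[6] = 2; L2[2][1] = 69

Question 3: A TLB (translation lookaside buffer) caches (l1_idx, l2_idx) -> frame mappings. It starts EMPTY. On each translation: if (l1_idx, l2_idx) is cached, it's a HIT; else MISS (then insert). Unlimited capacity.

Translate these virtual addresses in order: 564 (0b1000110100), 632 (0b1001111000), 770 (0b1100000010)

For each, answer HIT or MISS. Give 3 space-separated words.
Answer: MISS MISS MISS

Derivation:
vaddr=564: (4,3) not in TLB -> MISS, insert
vaddr=632: (4,7) not in TLB -> MISS, insert
vaddr=770: (6,0) not in TLB -> MISS, insert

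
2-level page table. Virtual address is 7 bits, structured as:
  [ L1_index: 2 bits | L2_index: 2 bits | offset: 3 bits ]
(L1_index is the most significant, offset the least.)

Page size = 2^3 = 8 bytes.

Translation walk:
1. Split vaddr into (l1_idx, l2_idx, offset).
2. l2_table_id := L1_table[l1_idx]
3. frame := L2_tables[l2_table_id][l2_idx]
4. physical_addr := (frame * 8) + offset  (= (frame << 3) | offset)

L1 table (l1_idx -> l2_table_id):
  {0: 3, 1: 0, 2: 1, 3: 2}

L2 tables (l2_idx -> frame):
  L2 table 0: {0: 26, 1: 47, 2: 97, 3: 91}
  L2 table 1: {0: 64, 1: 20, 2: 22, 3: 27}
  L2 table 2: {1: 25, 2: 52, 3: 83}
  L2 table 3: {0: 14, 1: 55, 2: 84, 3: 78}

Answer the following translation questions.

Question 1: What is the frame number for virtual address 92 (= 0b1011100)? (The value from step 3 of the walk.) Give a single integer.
Answer: 27

Derivation:
vaddr = 92: l1_idx=2, l2_idx=3
L1[2] = 1; L2[1][3] = 27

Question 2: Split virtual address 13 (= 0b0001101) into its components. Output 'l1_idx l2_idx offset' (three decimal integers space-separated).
Answer: 0 1 5

Derivation:
vaddr = 13 = 0b0001101
  top 2 bits -> l1_idx = 0
  next 2 bits -> l2_idx = 1
  bottom 3 bits -> offset = 5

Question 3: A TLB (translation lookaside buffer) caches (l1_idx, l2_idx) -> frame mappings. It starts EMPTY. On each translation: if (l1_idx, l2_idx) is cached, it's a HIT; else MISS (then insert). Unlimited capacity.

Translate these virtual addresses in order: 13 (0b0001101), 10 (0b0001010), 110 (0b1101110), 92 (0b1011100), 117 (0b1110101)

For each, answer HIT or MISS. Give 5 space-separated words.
Answer: MISS HIT MISS MISS MISS

Derivation:
vaddr=13: (0,1) not in TLB -> MISS, insert
vaddr=10: (0,1) in TLB -> HIT
vaddr=110: (3,1) not in TLB -> MISS, insert
vaddr=92: (2,3) not in TLB -> MISS, insert
vaddr=117: (3,2) not in TLB -> MISS, insert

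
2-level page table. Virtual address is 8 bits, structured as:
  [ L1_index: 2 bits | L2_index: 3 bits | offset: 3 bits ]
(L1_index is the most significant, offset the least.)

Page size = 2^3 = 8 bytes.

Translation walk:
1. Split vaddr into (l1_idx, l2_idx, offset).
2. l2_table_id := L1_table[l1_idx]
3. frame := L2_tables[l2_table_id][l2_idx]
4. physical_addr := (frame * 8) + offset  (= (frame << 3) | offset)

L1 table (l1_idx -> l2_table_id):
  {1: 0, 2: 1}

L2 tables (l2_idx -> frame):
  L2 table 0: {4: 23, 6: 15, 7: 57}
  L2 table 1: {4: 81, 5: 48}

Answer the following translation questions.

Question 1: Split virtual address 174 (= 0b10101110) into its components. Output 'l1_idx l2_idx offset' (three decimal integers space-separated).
vaddr = 174 = 0b10101110
  top 2 bits -> l1_idx = 2
  next 3 bits -> l2_idx = 5
  bottom 3 bits -> offset = 6

Answer: 2 5 6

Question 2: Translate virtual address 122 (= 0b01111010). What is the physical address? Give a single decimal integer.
vaddr = 122 = 0b01111010
Split: l1_idx=1, l2_idx=7, offset=2
L1[1] = 0
L2[0][7] = 57
paddr = 57 * 8 + 2 = 458

Answer: 458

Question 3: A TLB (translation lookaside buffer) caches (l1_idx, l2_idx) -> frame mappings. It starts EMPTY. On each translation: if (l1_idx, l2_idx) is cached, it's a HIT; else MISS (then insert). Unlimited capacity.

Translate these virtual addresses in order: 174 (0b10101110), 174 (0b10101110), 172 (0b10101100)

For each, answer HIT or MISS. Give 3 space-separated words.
vaddr=174: (2,5) not in TLB -> MISS, insert
vaddr=174: (2,5) in TLB -> HIT
vaddr=172: (2,5) in TLB -> HIT

Answer: MISS HIT HIT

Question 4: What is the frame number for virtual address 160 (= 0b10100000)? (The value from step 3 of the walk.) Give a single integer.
Answer: 81

Derivation:
vaddr = 160: l1_idx=2, l2_idx=4
L1[2] = 1; L2[1][4] = 81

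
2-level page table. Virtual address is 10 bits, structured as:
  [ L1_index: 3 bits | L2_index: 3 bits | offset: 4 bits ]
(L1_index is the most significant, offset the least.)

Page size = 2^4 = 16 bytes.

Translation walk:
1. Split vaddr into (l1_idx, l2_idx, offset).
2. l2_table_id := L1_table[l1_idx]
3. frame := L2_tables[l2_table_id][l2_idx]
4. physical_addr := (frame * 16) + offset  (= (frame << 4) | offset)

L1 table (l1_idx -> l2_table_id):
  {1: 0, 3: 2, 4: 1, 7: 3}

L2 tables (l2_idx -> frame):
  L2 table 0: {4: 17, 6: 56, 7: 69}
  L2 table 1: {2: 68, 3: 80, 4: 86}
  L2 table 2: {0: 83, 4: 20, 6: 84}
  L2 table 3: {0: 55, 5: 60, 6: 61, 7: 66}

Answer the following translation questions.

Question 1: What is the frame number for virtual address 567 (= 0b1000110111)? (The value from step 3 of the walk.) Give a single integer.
Answer: 80

Derivation:
vaddr = 567: l1_idx=4, l2_idx=3
L1[4] = 1; L2[1][3] = 80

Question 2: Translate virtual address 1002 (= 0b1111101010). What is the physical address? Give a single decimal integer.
Answer: 986

Derivation:
vaddr = 1002 = 0b1111101010
Split: l1_idx=7, l2_idx=6, offset=10
L1[7] = 3
L2[3][6] = 61
paddr = 61 * 16 + 10 = 986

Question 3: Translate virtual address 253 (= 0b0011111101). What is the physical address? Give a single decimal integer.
vaddr = 253 = 0b0011111101
Split: l1_idx=1, l2_idx=7, offset=13
L1[1] = 0
L2[0][7] = 69
paddr = 69 * 16 + 13 = 1117

Answer: 1117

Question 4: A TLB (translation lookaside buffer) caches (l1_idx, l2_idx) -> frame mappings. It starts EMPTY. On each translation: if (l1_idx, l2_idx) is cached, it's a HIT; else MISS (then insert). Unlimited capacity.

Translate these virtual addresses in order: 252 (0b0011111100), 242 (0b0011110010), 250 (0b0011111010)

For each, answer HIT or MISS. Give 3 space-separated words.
Answer: MISS HIT HIT

Derivation:
vaddr=252: (1,7) not in TLB -> MISS, insert
vaddr=242: (1,7) in TLB -> HIT
vaddr=250: (1,7) in TLB -> HIT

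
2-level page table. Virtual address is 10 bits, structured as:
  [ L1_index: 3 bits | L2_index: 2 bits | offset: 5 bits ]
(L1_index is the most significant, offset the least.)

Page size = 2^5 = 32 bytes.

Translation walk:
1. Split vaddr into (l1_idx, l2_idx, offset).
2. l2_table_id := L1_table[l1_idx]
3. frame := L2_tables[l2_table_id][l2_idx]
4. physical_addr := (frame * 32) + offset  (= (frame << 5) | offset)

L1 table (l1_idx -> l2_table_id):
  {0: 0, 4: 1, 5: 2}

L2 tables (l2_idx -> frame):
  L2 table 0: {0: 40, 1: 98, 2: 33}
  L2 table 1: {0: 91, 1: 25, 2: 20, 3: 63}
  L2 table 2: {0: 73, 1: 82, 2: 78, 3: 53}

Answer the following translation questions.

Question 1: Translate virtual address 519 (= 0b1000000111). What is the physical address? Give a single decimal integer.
Answer: 2919

Derivation:
vaddr = 519 = 0b1000000111
Split: l1_idx=4, l2_idx=0, offset=7
L1[4] = 1
L2[1][0] = 91
paddr = 91 * 32 + 7 = 2919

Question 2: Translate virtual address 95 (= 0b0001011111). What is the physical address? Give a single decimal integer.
Answer: 1087

Derivation:
vaddr = 95 = 0b0001011111
Split: l1_idx=0, l2_idx=2, offset=31
L1[0] = 0
L2[0][2] = 33
paddr = 33 * 32 + 31 = 1087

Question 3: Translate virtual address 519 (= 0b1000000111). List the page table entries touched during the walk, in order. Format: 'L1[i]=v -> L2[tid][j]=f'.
vaddr = 519 = 0b1000000111
Split: l1_idx=4, l2_idx=0, offset=7

Answer: L1[4]=1 -> L2[1][0]=91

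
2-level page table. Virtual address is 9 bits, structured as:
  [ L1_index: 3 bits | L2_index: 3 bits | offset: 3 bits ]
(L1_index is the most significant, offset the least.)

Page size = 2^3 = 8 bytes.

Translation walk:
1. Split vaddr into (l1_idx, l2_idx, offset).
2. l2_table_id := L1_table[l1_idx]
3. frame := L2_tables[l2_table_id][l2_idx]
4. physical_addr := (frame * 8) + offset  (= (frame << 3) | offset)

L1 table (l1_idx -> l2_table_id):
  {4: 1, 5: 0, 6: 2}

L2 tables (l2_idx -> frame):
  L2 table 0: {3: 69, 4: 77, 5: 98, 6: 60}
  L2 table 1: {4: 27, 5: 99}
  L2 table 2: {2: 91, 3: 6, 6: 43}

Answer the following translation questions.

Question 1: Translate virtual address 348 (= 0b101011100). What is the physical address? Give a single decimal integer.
Answer: 556

Derivation:
vaddr = 348 = 0b101011100
Split: l1_idx=5, l2_idx=3, offset=4
L1[5] = 0
L2[0][3] = 69
paddr = 69 * 8 + 4 = 556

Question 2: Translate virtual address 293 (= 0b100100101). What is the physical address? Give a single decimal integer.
vaddr = 293 = 0b100100101
Split: l1_idx=4, l2_idx=4, offset=5
L1[4] = 1
L2[1][4] = 27
paddr = 27 * 8 + 5 = 221

Answer: 221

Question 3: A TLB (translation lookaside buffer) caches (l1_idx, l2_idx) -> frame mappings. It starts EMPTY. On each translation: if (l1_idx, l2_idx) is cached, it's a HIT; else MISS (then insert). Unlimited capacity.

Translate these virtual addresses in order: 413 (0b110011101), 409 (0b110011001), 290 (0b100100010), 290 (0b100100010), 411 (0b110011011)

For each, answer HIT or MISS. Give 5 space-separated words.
vaddr=413: (6,3) not in TLB -> MISS, insert
vaddr=409: (6,3) in TLB -> HIT
vaddr=290: (4,4) not in TLB -> MISS, insert
vaddr=290: (4,4) in TLB -> HIT
vaddr=411: (6,3) in TLB -> HIT

Answer: MISS HIT MISS HIT HIT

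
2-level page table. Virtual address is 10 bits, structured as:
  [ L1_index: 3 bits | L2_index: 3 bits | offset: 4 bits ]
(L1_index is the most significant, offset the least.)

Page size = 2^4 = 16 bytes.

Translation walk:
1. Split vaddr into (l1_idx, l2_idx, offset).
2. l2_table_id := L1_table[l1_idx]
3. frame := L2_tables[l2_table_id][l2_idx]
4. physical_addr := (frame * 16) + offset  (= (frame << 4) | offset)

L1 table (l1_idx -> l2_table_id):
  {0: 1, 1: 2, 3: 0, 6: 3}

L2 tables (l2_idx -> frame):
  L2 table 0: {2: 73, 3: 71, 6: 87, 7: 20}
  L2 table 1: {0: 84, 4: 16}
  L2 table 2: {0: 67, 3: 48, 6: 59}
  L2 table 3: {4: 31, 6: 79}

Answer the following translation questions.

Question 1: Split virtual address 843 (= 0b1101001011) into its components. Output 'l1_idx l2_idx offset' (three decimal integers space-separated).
vaddr = 843 = 0b1101001011
  top 3 bits -> l1_idx = 6
  next 3 bits -> l2_idx = 4
  bottom 4 bits -> offset = 11

Answer: 6 4 11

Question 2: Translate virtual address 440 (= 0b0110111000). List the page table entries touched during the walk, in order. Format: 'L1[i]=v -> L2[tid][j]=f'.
Answer: L1[3]=0 -> L2[0][3]=71

Derivation:
vaddr = 440 = 0b0110111000
Split: l1_idx=3, l2_idx=3, offset=8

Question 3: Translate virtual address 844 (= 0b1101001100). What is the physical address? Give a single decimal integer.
Answer: 508

Derivation:
vaddr = 844 = 0b1101001100
Split: l1_idx=6, l2_idx=4, offset=12
L1[6] = 3
L2[3][4] = 31
paddr = 31 * 16 + 12 = 508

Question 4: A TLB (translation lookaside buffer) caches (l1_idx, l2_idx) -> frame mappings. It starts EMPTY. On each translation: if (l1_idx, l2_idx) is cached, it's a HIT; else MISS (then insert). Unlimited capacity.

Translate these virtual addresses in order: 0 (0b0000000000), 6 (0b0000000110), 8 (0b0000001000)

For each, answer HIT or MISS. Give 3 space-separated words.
vaddr=0: (0,0) not in TLB -> MISS, insert
vaddr=6: (0,0) in TLB -> HIT
vaddr=8: (0,0) in TLB -> HIT

Answer: MISS HIT HIT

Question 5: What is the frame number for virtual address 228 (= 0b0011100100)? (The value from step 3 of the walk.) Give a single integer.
Answer: 59

Derivation:
vaddr = 228: l1_idx=1, l2_idx=6
L1[1] = 2; L2[2][6] = 59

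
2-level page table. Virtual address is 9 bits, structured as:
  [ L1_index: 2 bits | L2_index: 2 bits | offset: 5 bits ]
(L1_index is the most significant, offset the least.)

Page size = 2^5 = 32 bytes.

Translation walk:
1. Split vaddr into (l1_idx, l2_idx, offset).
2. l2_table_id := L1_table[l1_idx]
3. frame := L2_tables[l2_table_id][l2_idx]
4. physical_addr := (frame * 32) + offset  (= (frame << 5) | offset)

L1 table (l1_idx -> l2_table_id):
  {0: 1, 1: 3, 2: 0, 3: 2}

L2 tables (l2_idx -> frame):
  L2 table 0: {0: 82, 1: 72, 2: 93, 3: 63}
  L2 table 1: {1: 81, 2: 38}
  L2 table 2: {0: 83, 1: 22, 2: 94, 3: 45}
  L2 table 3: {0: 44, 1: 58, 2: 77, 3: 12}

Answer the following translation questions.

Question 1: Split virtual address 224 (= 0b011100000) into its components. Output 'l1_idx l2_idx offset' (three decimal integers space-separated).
vaddr = 224 = 0b011100000
  top 2 bits -> l1_idx = 1
  next 2 bits -> l2_idx = 3
  bottom 5 bits -> offset = 0

Answer: 1 3 0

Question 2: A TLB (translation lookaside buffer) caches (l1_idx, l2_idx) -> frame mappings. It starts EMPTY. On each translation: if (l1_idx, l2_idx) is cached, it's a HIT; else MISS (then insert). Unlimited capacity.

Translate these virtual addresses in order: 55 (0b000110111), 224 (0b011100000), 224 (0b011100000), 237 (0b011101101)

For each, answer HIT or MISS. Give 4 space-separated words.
Answer: MISS MISS HIT HIT

Derivation:
vaddr=55: (0,1) not in TLB -> MISS, insert
vaddr=224: (1,3) not in TLB -> MISS, insert
vaddr=224: (1,3) in TLB -> HIT
vaddr=237: (1,3) in TLB -> HIT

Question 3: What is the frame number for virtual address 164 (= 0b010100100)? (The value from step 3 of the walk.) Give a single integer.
vaddr = 164: l1_idx=1, l2_idx=1
L1[1] = 3; L2[3][1] = 58

Answer: 58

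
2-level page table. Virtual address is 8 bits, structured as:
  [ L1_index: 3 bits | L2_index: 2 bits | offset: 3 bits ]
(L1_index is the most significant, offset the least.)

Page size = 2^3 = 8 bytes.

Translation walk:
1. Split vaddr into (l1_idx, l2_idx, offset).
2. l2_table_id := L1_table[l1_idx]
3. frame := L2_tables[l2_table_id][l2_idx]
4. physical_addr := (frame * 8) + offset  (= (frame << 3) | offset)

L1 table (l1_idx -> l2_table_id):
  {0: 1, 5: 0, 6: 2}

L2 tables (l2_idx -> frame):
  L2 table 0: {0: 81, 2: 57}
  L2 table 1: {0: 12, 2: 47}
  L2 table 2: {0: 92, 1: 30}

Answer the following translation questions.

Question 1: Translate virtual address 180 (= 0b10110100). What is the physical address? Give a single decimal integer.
vaddr = 180 = 0b10110100
Split: l1_idx=5, l2_idx=2, offset=4
L1[5] = 0
L2[0][2] = 57
paddr = 57 * 8 + 4 = 460

Answer: 460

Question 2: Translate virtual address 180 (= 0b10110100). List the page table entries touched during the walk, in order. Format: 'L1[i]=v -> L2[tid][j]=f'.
vaddr = 180 = 0b10110100
Split: l1_idx=5, l2_idx=2, offset=4

Answer: L1[5]=0 -> L2[0][2]=57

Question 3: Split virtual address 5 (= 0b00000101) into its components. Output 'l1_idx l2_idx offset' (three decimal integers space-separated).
Answer: 0 0 5

Derivation:
vaddr = 5 = 0b00000101
  top 3 bits -> l1_idx = 0
  next 2 bits -> l2_idx = 0
  bottom 3 bits -> offset = 5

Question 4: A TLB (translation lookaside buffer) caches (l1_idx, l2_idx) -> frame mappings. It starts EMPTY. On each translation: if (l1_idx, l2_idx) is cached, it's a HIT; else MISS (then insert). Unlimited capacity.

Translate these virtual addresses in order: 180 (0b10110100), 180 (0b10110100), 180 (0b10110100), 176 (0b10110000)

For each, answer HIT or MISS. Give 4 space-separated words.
vaddr=180: (5,2) not in TLB -> MISS, insert
vaddr=180: (5,2) in TLB -> HIT
vaddr=180: (5,2) in TLB -> HIT
vaddr=176: (5,2) in TLB -> HIT

Answer: MISS HIT HIT HIT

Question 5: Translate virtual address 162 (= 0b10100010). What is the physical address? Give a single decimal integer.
Answer: 650

Derivation:
vaddr = 162 = 0b10100010
Split: l1_idx=5, l2_idx=0, offset=2
L1[5] = 0
L2[0][0] = 81
paddr = 81 * 8 + 2 = 650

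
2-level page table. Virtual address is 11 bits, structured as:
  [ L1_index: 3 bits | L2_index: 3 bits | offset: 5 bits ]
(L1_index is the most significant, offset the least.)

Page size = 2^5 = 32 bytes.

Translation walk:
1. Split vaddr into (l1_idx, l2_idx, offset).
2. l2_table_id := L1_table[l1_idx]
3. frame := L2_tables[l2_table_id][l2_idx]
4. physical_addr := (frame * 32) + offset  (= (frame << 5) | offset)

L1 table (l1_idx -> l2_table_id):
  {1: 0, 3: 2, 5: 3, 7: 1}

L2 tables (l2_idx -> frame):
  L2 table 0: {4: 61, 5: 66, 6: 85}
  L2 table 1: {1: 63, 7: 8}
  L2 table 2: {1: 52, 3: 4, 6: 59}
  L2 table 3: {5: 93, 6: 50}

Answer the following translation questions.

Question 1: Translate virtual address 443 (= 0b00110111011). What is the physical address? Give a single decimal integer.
Answer: 2139

Derivation:
vaddr = 443 = 0b00110111011
Split: l1_idx=1, l2_idx=5, offset=27
L1[1] = 0
L2[0][5] = 66
paddr = 66 * 32 + 27 = 2139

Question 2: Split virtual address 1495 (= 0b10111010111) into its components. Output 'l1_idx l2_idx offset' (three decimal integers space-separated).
vaddr = 1495 = 0b10111010111
  top 3 bits -> l1_idx = 5
  next 3 bits -> l2_idx = 6
  bottom 5 bits -> offset = 23

Answer: 5 6 23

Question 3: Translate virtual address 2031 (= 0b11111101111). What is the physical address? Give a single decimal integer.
vaddr = 2031 = 0b11111101111
Split: l1_idx=7, l2_idx=7, offset=15
L1[7] = 1
L2[1][7] = 8
paddr = 8 * 32 + 15 = 271

Answer: 271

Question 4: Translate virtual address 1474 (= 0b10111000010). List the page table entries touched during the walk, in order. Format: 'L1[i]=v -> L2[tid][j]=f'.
Answer: L1[5]=3 -> L2[3][6]=50

Derivation:
vaddr = 1474 = 0b10111000010
Split: l1_idx=5, l2_idx=6, offset=2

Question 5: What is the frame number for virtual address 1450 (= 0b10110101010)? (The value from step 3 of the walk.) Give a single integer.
vaddr = 1450: l1_idx=5, l2_idx=5
L1[5] = 3; L2[3][5] = 93

Answer: 93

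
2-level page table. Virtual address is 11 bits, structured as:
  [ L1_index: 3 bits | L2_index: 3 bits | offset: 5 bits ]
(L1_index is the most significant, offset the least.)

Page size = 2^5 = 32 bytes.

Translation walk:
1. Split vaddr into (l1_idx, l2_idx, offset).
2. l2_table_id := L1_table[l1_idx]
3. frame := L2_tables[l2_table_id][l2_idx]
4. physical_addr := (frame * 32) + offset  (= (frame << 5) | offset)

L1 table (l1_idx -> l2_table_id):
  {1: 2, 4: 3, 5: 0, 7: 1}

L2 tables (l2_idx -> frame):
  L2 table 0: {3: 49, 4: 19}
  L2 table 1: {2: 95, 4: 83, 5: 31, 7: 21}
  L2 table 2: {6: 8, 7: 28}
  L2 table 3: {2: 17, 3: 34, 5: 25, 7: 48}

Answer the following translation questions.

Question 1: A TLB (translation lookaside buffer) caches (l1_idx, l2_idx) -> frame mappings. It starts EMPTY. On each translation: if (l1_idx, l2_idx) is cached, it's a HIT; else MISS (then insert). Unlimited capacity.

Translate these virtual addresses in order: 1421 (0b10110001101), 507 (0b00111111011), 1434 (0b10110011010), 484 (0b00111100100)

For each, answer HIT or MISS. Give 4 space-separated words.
vaddr=1421: (5,4) not in TLB -> MISS, insert
vaddr=507: (1,7) not in TLB -> MISS, insert
vaddr=1434: (5,4) in TLB -> HIT
vaddr=484: (1,7) in TLB -> HIT

Answer: MISS MISS HIT HIT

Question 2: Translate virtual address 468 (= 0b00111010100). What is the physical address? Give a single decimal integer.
Answer: 276

Derivation:
vaddr = 468 = 0b00111010100
Split: l1_idx=1, l2_idx=6, offset=20
L1[1] = 2
L2[2][6] = 8
paddr = 8 * 32 + 20 = 276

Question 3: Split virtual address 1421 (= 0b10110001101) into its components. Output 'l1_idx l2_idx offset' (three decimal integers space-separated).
Answer: 5 4 13

Derivation:
vaddr = 1421 = 0b10110001101
  top 3 bits -> l1_idx = 5
  next 3 bits -> l2_idx = 4
  bottom 5 bits -> offset = 13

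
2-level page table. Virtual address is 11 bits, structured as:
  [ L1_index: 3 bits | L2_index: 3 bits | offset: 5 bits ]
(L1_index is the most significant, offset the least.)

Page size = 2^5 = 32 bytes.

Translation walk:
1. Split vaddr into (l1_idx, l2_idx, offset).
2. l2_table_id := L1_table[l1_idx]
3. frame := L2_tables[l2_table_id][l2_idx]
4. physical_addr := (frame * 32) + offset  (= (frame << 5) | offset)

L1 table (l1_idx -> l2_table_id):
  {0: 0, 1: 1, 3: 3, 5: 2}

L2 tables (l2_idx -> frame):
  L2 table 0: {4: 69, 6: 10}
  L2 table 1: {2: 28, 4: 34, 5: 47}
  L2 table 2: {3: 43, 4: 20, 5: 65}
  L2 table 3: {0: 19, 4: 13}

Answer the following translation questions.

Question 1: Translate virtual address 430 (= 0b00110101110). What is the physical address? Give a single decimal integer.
vaddr = 430 = 0b00110101110
Split: l1_idx=1, l2_idx=5, offset=14
L1[1] = 1
L2[1][5] = 47
paddr = 47 * 32 + 14 = 1518

Answer: 1518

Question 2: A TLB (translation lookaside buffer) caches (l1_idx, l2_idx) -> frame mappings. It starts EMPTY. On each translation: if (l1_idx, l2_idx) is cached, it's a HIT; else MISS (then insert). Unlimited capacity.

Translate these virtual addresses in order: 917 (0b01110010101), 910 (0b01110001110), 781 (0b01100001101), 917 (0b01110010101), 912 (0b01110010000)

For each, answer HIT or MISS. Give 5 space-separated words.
vaddr=917: (3,4) not in TLB -> MISS, insert
vaddr=910: (3,4) in TLB -> HIT
vaddr=781: (3,0) not in TLB -> MISS, insert
vaddr=917: (3,4) in TLB -> HIT
vaddr=912: (3,4) in TLB -> HIT

Answer: MISS HIT MISS HIT HIT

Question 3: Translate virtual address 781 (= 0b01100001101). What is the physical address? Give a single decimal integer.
vaddr = 781 = 0b01100001101
Split: l1_idx=3, l2_idx=0, offset=13
L1[3] = 3
L2[3][0] = 19
paddr = 19 * 32 + 13 = 621

Answer: 621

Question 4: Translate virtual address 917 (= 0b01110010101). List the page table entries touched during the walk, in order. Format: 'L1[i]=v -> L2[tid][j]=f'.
vaddr = 917 = 0b01110010101
Split: l1_idx=3, l2_idx=4, offset=21

Answer: L1[3]=3 -> L2[3][4]=13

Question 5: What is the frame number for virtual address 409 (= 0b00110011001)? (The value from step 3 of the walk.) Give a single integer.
Answer: 34

Derivation:
vaddr = 409: l1_idx=1, l2_idx=4
L1[1] = 1; L2[1][4] = 34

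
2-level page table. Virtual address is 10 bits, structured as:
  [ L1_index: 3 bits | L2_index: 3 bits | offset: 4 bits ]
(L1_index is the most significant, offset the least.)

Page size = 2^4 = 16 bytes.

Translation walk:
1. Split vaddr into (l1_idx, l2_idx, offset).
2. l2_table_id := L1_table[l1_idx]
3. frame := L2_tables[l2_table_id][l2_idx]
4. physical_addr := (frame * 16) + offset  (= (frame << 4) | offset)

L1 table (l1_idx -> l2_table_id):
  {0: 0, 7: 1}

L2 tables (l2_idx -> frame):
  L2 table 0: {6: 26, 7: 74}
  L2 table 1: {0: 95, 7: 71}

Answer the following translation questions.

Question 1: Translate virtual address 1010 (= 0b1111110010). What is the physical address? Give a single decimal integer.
vaddr = 1010 = 0b1111110010
Split: l1_idx=7, l2_idx=7, offset=2
L1[7] = 1
L2[1][7] = 71
paddr = 71 * 16 + 2 = 1138

Answer: 1138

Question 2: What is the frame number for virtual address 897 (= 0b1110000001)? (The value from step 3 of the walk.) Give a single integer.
vaddr = 897: l1_idx=7, l2_idx=0
L1[7] = 1; L2[1][0] = 95

Answer: 95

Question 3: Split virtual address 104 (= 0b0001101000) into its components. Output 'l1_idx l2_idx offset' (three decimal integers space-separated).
vaddr = 104 = 0b0001101000
  top 3 bits -> l1_idx = 0
  next 3 bits -> l2_idx = 6
  bottom 4 bits -> offset = 8

Answer: 0 6 8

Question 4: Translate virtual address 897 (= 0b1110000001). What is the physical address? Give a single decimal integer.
vaddr = 897 = 0b1110000001
Split: l1_idx=7, l2_idx=0, offset=1
L1[7] = 1
L2[1][0] = 95
paddr = 95 * 16 + 1 = 1521

Answer: 1521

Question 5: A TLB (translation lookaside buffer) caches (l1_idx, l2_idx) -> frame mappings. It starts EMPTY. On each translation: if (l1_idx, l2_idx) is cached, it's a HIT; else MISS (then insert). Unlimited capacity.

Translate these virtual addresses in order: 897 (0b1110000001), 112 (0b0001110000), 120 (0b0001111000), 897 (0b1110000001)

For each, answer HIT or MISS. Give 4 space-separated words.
Answer: MISS MISS HIT HIT

Derivation:
vaddr=897: (7,0) not in TLB -> MISS, insert
vaddr=112: (0,7) not in TLB -> MISS, insert
vaddr=120: (0,7) in TLB -> HIT
vaddr=897: (7,0) in TLB -> HIT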